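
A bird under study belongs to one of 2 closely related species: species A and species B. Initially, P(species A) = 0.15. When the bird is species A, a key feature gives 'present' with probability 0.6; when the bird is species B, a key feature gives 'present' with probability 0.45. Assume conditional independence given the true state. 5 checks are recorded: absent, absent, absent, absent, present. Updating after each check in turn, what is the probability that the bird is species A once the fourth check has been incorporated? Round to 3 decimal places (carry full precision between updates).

0.047

After 'absent': P(species A) = 0.4·0.1500 / (0.4·0.1500 + 0.55·0.8500) ≈ 0.1137
After 'absent': P(species A) = 0.4·0.1137 / (0.4·0.1137 + 0.55·0.8863) ≈ 0.0854
After 'absent': P(species A) = 0.4·0.0854 / (0.4·0.0854 + 0.55·0.9146) ≈ 0.0636
After 'absent': P(species A) = 0.4·0.0636 / (0.4·0.0636 + 0.55·0.9364) ≈ 0.0470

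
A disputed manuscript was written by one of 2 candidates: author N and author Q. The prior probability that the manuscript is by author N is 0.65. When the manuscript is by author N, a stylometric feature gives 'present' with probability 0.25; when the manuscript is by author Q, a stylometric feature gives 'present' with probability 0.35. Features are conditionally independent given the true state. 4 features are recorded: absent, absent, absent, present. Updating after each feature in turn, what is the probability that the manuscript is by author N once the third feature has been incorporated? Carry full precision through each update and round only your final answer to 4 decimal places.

After 'absent': P(author N) = 0.75·0.6500 / (0.75·0.6500 + 0.65·0.3500) ≈ 0.6818
After 'absent': P(author N) = 0.75·0.6818 / (0.75·0.6818 + 0.65·0.3182) ≈ 0.7120
After 'absent': P(author N) = 0.75·0.7120 / (0.75·0.7120 + 0.65·0.2880) ≈ 0.7405

0.7405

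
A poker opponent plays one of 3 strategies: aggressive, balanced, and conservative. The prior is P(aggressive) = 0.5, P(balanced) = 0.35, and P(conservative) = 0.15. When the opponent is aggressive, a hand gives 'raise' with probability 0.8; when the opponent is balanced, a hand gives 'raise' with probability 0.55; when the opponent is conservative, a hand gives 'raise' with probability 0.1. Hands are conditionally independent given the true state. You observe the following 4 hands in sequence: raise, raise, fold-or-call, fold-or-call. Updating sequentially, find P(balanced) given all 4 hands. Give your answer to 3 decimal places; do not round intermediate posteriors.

0.605

After 'raise': normaliser = 0.8·0.5000 + 0.55·0.3500 + 0.1·0.1500; P(aggressive) ≈ 0.6584, P(balanced) ≈ 0.3169, P(conservative) ≈ 0.0247
After 'raise': normaliser = 0.8·0.6584 + 0.55·0.3169 + 0.1·0.0247; P(aggressive) ≈ 0.7488, P(balanced) ≈ 0.2477, P(conservative) ≈ 0.0035
After 'fold-or-call': normaliser = 0.2·0.7488 + 0.45·0.2477 + 0.9·0.0035; P(aggressive) ≈ 0.5664, P(balanced) ≈ 0.4216, P(conservative) ≈ 0.0119
After 'fold-or-call': normaliser = 0.2·0.5664 + 0.45·0.4216 + 0.9·0.0119; P(aggressive) ≈ 0.3610, P(balanced) ≈ 0.6047, P(conservative) ≈ 0.0343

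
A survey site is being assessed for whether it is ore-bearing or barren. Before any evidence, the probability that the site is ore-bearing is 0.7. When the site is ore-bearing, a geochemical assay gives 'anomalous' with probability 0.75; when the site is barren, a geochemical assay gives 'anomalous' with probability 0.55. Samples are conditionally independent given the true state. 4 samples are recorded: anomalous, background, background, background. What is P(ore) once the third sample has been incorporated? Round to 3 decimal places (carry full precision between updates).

Apply Bayes' rule sequentially, carrying P(ore) forward.
After 'anomalous': P(ore) = 0.75·0.7000 / (0.75·0.7000 + 0.55·0.3000) ≈ 0.7609
After 'background': P(ore) = 0.25·0.7609 / (0.25·0.7609 + 0.45·0.2391) ≈ 0.6387
After 'background': P(ore) = 0.25·0.6387 / (0.25·0.6387 + 0.45·0.3613) ≈ 0.4955

0.495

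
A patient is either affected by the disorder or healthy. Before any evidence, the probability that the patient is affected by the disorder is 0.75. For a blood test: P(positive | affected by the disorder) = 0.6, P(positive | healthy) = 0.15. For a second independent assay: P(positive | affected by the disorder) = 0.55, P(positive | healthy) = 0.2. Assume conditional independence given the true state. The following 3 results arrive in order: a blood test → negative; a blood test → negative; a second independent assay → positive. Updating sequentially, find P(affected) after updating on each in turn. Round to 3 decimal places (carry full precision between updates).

0.646

After a blood test='negative': P(affected) = 0.4·0.7500 / (0.4·0.7500 + 0.85·0.2500) ≈ 0.5854
After a blood test='negative': P(affected) = 0.4·0.5854 / (0.4·0.5854 + 0.85·0.4146) ≈ 0.3992
After a second independent assay='positive': P(affected) = 0.55·0.3992 / (0.55·0.3992 + 0.2·0.6008) ≈ 0.6463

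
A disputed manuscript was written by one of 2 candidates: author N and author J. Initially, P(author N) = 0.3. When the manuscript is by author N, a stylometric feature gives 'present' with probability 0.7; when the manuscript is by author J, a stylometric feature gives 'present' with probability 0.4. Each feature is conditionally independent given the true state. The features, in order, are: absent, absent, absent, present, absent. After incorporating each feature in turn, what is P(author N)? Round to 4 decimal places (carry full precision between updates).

Each posterior becomes the prior for the next update.
After 'absent': P(author N) = 0.3·0.3000 / (0.3·0.3000 + 0.6·0.7000) ≈ 0.1765
After 'absent': P(author N) = 0.3·0.1765 / (0.3·0.1765 + 0.6·0.8235) ≈ 0.0968
After 'absent': P(author N) = 0.3·0.0968 / (0.3·0.0968 + 0.6·0.9032) ≈ 0.0508
After 'present': P(author N) = 0.7·0.0508 / (0.7·0.0508 + 0.4·0.9492) ≈ 0.0857
After 'absent': P(author N) = 0.3·0.0857 / (0.3·0.0857 + 0.6·0.9143) ≈ 0.0448

0.0448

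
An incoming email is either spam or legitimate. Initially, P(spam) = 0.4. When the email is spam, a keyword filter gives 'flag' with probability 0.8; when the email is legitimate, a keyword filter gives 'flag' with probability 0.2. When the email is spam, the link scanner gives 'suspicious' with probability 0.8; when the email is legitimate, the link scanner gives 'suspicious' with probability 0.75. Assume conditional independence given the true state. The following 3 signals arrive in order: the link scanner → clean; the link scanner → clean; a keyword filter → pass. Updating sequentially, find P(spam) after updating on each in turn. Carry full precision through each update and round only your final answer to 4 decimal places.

0.0964

Apply Bayes' rule sequentially, carrying P(spam) forward.
After the link scanner='clean': P(spam) = 0.2·0.4000 / (0.2·0.4000 + 0.25·0.6000) ≈ 0.3478
After the link scanner='clean': P(spam) = 0.2·0.3478 / (0.2·0.3478 + 0.25·0.6522) ≈ 0.2991
After a keyword filter='pass': P(spam) = 0.2·0.2991 / (0.2·0.2991 + 0.8·0.7009) ≈ 0.0964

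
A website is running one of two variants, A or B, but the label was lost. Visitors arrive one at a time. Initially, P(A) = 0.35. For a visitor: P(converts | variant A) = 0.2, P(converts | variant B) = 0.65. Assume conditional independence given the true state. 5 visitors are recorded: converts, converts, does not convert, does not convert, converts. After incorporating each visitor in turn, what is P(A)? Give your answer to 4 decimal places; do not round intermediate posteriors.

Apply Bayes' rule sequentially, carrying P(A) forward.
After 'converts': P(A) = 0.2·0.3500 / (0.2·0.3500 + 0.65·0.6500) ≈ 0.1421
After 'converts': P(A) = 0.2·0.1421 / (0.2·0.1421 + 0.65·0.8579) ≈ 0.0485
After 'does not convert': P(A) = 0.8·0.0485 / (0.8·0.0485 + 0.35·0.9515) ≈ 0.1044
After 'does not convert': P(A) = 0.8·0.1044 / (0.8·0.1044 + 0.35·0.8956) ≈ 0.2103
After 'converts': P(A) = 0.2·0.2103 / (0.2·0.2103 + 0.65·0.7897) ≈ 0.0757

0.0757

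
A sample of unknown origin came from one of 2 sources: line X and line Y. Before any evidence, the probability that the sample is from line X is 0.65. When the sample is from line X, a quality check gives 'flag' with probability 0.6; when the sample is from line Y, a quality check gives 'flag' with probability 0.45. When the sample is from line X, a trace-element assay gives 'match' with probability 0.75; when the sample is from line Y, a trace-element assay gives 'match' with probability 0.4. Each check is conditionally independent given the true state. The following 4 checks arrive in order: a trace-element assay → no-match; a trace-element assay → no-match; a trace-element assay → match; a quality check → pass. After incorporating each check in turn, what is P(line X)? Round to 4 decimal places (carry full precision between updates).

0.3054

After a trace-element assay='no-match': P(line X) = 0.25·0.6500 / (0.25·0.6500 + 0.6·0.3500) ≈ 0.4362
After a trace-element assay='no-match': P(line X) = 0.25·0.4362 / (0.25·0.4362 + 0.6·0.5638) ≈ 0.2438
After a trace-element assay='match': P(line X) = 0.75·0.2438 / (0.75·0.2438 + 0.4·0.7562) ≈ 0.3768
After a quality check='pass': P(line X) = 0.4·0.3768 / (0.4·0.3768 + 0.55·0.6232) ≈ 0.3054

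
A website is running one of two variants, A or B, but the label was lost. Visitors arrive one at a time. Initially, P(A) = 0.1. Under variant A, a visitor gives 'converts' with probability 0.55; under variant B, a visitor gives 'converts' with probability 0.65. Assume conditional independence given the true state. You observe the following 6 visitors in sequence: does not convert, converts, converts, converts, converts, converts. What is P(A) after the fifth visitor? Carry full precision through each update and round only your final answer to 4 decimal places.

0.0682

Apply Bayes' rule sequentially, carrying P(A) forward.
After 'does not convert': P(A) = 0.45·0.1000 / (0.45·0.1000 + 0.35·0.9000) ≈ 0.1250
After 'converts': P(A) = 0.55·0.1250 / (0.55·0.1250 + 0.65·0.8750) ≈ 0.1078
After 'converts': P(A) = 0.55·0.1078 / (0.55·0.1078 + 0.65·0.8922) ≈ 0.0928
After 'converts': P(A) = 0.55·0.0928 / (0.55·0.0928 + 0.65·0.9072) ≈ 0.0797
After 'converts': P(A) = 0.55·0.0797 / (0.55·0.0797 + 0.65·0.9203) ≈ 0.0682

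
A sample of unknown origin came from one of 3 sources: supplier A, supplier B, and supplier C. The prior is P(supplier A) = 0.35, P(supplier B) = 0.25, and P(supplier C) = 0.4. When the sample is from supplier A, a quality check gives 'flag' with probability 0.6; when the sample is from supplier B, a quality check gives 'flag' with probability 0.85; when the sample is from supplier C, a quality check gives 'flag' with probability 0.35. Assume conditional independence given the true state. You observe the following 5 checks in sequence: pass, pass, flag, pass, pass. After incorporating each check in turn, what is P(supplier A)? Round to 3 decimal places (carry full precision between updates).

0.176

After 'pass': normaliser = 0.4·0.3500 + 0.15·0.2500 + 0.65·0.4000; P(supplier A) ≈ 0.3200, P(supplier B) ≈ 0.0857, P(supplier C) ≈ 0.5943
After 'pass': normaliser = 0.4·0.3200 + 0.15·0.0857 + 0.65·0.5943; P(supplier A) ≈ 0.2428, P(supplier B) ≈ 0.0244, P(supplier C) ≈ 0.7328
After 'flag': normaliser = 0.6·0.2428 + 0.85·0.0244 + 0.35·0.7328; P(supplier A) ≈ 0.3445, P(supplier B) ≈ 0.0490, P(supplier C) ≈ 0.6065
After 'pass': normaliser = 0.4·0.3445 + 0.15·0.0490 + 0.65·0.6065; P(supplier A) ≈ 0.2555, P(supplier B) ≈ 0.0136, P(supplier C) ≈ 0.7309
After 'pass': normaliser = 0.4·0.2555 + 0.15·0.0136 + 0.65·0.7309; P(supplier A) ≈ 0.1764, P(supplier B) ≈ 0.0035, P(supplier C) ≈ 0.8201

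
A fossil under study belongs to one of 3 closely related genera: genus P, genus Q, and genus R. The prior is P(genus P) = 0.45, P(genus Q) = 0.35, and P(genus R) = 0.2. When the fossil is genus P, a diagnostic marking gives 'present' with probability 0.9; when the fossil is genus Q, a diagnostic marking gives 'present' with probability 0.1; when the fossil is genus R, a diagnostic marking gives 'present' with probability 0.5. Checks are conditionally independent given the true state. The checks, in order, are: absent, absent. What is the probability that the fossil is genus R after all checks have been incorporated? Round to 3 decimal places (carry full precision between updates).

Each posterior becomes the prior for the next update.
After 'absent': normaliser = 0.1·0.4500 + 0.9·0.3500 + 0.5·0.2000; P(genus P) ≈ 0.0978, P(genus Q) ≈ 0.6848, P(genus R) ≈ 0.2174
After 'absent': normaliser = 0.1·0.0978 + 0.9·0.6848 + 0.5·0.2174; P(genus P) ≈ 0.0133, P(genus Q) ≈ 0.8388, P(genus R) ≈ 0.1479

0.148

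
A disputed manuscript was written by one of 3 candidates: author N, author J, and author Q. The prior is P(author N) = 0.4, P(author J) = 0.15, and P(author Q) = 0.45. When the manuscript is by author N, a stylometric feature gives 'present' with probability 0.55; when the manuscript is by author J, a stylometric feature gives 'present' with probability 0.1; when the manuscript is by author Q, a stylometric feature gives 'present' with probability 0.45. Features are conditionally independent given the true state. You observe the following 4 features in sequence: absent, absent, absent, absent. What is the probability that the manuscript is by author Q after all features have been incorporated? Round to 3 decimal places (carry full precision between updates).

0.264

Apply Bayes' rule sequentially, carrying P(author Q) forward.
After 'absent': normaliser = 0.45·0.4000 + 0.9·0.1500 + 0.55·0.4500; P(author N) ≈ 0.3200, P(author J) ≈ 0.2400, P(author Q) ≈ 0.4400
After 'absent': normaliser = 0.45·0.3200 + 0.9·0.2400 + 0.55·0.4400; P(author N) ≈ 0.2392, P(author J) ≈ 0.3588, P(author Q) ≈ 0.4020
After 'absent': normaliser = 0.45·0.2392 + 0.9·0.3588 + 0.55·0.4020; P(author N) ≈ 0.1652, P(author J) ≈ 0.4955, P(author Q) ≈ 0.3393
After 'absent': normaliser = 0.45·0.1652 + 0.9·0.4955 + 0.55·0.3393; P(author N) ≈ 0.1051, P(author J) ≈ 0.6309, P(author Q) ≈ 0.2640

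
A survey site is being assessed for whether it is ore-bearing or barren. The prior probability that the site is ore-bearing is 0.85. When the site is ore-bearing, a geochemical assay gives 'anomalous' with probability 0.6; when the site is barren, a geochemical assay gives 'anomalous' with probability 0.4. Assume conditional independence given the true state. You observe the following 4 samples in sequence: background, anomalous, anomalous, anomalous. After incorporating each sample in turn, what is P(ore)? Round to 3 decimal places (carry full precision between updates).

0.927

Each posterior becomes the prior for the next update.
After 'background': P(ore) = 0.4·0.8500 / (0.4·0.8500 + 0.6·0.1500) ≈ 0.7907
After 'anomalous': P(ore) = 0.6·0.7907 / (0.6·0.7907 + 0.4·0.2093) ≈ 0.8500
After 'anomalous': P(ore) = 0.6·0.8500 / (0.6·0.8500 + 0.4·0.1500) ≈ 0.8947
After 'anomalous': P(ore) = 0.6·0.8947 / (0.6·0.8947 + 0.4·0.1053) ≈ 0.9273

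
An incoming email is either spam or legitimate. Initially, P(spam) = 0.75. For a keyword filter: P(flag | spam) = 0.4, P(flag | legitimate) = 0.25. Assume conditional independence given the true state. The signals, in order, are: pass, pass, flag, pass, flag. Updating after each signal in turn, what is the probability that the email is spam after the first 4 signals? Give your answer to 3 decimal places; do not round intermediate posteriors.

0.711

After 'pass': P(spam) = 0.6·0.7500 / (0.6·0.7500 + 0.75·0.2500) ≈ 0.7059
After 'pass': P(spam) = 0.6·0.7059 / (0.6·0.7059 + 0.75·0.2941) ≈ 0.6575
After 'flag': P(spam) = 0.4·0.6575 / (0.4·0.6575 + 0.25·0.3425) ≈ 0.7544
After 'pass': P(spam) = 0.6·0.7544 / (0.6·0.7544 + 0.75·0.2456) ≈ 0.7108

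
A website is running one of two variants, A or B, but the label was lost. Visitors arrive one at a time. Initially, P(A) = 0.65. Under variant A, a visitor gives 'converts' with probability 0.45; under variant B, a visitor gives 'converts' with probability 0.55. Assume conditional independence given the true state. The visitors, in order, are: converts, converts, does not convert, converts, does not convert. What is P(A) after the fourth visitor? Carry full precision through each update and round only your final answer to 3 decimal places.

0.554

After 'converts': P(A) = 0.45·0.6500 / (0.45·0.6500 + 0.55·0.3500) ≈ 0.6031
After 'converts': P(A) = 0.45·0.6031 / (0.45·0.6031 + 0.55·0.3969) ≈ 0.5542
After 'does not convert': P(A) = 0.55·0.5542 / (0.55·0.5542 + 0.45·0.4458) ≈ 0.6031
After 'converts': P(A) = 0.45·0.6031 / (0.45·0.6031 + 0.55·0.3969) ≈ 0.5542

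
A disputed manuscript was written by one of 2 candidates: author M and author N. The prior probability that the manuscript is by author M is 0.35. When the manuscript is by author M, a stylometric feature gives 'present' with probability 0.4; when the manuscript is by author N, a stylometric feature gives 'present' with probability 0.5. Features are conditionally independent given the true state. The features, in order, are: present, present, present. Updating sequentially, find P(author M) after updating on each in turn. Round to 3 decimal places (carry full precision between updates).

0.216

After 'present': P(author M) = 0.4·0.3500 / (0.4·0.3500 + 0.5·0.6500) ≈ 0.3011
After 'present': P(author M) = 0.4·0.3011 / (0.4·0.3011 + 0.5·0.6989) ≈ 0.2563
After 'present': P(author M) = 0.4·0.2563 / (0.4·0.2563 + 0.5·0.7437) ≈ 0.2161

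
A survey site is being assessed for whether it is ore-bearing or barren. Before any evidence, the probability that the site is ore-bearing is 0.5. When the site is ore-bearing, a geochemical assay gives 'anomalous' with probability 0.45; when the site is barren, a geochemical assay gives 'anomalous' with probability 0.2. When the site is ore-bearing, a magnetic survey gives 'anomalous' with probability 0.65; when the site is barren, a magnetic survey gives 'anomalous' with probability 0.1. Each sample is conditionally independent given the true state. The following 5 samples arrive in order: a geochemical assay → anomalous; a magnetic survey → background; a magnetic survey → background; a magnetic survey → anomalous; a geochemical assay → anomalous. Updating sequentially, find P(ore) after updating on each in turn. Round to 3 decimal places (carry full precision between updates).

0.833

After a geochemical assay='anomalous': P(ore) = 0.45·0.5000 / (0.45·0.5000 + 0.2·0.5000) ≈ 0.6923
After a magnetic survey='background': P(ore) = 0.35·0.6923 / (0.35·0.6923 + 0.9·0.3077) ≈ 0.4667
After a magnetic survey='background': P(ore) = 0.35·0.4667 / (0.35·0.4667 + 0.9·0.5333) ≈ 0.2539
After a magnetic survey='anomalous': P(ore) = 0.65·0.2539 / (0.65·0.2539 + 0.1·0.7461) ≈ 0.6886
After a geochemical assay='anomalous': P(ore) = 0.45·0.6886 / (0.45·0.6886 + 0.2·0.3114) ≈ 0.8327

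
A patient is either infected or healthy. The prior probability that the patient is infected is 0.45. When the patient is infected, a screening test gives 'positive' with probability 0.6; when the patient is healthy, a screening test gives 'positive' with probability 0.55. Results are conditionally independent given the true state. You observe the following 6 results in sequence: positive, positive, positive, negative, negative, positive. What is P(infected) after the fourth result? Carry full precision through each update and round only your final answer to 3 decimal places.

0.486

Each posterior becomes the prior for the next update.
After 'positive': P(infected) = 0.6·0.4500 / (0.6·0.4500 + 0.55·0.5500) ≈ 0.4716
After 'positive': P(infected) = 0.6·0.4716 / (0.6·0.4716 + 0.55·0.5284) ≈ 0.4933
After 'positive': P(infected) = 0.6·0.4933 / (0.6·0.4933 + 0.55·0.5067) ≈ 0.5151
After 'negative': P(infected) = 0.4·0.5151 / (0.4·0.5151 + 0.45·0.4849) ≈ 0.4856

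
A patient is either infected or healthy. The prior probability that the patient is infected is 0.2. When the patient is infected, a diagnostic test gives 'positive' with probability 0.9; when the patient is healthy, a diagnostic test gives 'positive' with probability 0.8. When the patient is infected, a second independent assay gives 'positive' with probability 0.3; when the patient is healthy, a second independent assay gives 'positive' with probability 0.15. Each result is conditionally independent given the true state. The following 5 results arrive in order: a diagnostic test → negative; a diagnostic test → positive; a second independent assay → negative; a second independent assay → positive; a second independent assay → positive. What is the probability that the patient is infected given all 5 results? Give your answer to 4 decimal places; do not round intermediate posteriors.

After a diagnostic test='negative': P(infected) = 0.1·0.2000 / (0.1·0.2000 + 0.2·0.8000) ≈ 0.1111
After a diagnostic test='positive': P(infected) = 0.9·0.1111 / (0.9·0.1111 + 0.8·0.8889) ≈ 0.1233
After a second independent assay='negative': P(infected) = 0.7·0.1233 / (0.7·0.1233 + 0.85·0.8767) ≈ 0.1038
After a second independent assay='positive': P(infected) = 0.3·0.1038 / (0.3·0.1038 + 0.15·0.8962) ≈ 0.1881
After a second independent assay='positive': P(infected) = 0.3·0.1881 / (0.3·0.1881 + 0.15·0.8119) ≈ 0.3166

0.3166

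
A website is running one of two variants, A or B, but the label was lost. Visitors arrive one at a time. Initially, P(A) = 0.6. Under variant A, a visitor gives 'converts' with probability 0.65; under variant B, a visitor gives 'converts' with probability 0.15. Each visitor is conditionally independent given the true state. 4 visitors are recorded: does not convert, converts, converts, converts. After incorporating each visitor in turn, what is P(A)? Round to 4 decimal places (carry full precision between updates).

After 'does not convert': P(A) = 0.35·0.6000 / (0.35·0.6000 + 0.85·0.4000) ≈ 0.3818
After 'converts': P(A) = 0.65·0.3818 / (0.65·0.3818 + 0.15·0.6182) ≈ 0.7280
After 'converts': P(A) = 0.65·0.7280 / (0.65·0.7280 + 0.15·0.2720) ≈ 0.9206
After 'converts': P(A) = 0.65·0.9206 / (0.65·0.9206 + 0.15·0.0794) ≈ 0.9805

0.9805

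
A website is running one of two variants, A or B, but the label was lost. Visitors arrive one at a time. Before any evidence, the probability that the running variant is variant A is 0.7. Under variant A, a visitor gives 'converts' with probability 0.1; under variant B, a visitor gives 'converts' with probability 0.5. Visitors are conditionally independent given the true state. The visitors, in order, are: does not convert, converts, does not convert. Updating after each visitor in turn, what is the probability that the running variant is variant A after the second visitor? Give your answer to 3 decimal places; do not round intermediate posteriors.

0.457

After 'does not convert': P(A) = 0.9·0.7000 / (0.9·0.7000 + 0.5·0.3000) ≈ 0.8077
After 'converts': P(A) = 0.1·0.8077 / (0.1·0.8077 + 0.5·0.1923) ≈ 0.4565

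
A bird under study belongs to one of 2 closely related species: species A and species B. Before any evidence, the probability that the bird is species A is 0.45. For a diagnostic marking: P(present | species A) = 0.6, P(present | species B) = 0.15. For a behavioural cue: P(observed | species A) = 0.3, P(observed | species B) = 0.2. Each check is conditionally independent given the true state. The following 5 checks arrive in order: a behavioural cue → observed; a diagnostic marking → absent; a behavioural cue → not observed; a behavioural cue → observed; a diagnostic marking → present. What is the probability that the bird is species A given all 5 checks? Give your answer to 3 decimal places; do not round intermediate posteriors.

0.752

Apply Bayes' rule sequentially, carrying P(species A) forward.
After a behavioural cue='observed': P(species A) = 0.3·0.4500 / (0.3·0.4500 + 0.2·0.5500) ≈ 0.5510
After a diagnostic marking='absent': P(species A) = 0.4·0.5510 / (0.4·0.5510 + 0.85·0.4490) ≈ 0.3661
After a behavioural cue='not observed': P(species A) = 0.7·0.3661 / (0.7·0.3661 + 0.8·0.6339) ≈ 0.3357
After a behavioural cue='observed': P(species A) = 0.3·0.3357 / (0.3·0.3357 + 0.2·0.6643) ≈ 0.4312
After a diagnostic marking='present': P(species A) = 0.6·0.4312 / (0.6·0.4312 + 0.15·0.5688) ≈ 0.7520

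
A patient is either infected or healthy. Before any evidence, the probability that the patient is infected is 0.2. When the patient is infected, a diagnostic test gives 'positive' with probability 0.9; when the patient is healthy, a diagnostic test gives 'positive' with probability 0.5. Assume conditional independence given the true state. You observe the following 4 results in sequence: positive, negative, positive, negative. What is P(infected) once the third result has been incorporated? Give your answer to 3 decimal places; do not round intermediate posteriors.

Each posterior becomes the prior for the next update.
After 'positive': P(infected) = 0.9·0.2000 / (0.9·0.2000 + 0.5·0.8000) ≈ 0.3103
After 'negative': P(infected) = 0.1·0.3103 / (0.1·0.3103 + 0.5·0.6897) ≈ 0.0826
After 'positive': P(infected) = 0.9·0.0826 / (0.9·0.0826 + 0.5·0.9174) ≈ 0.1394

0.139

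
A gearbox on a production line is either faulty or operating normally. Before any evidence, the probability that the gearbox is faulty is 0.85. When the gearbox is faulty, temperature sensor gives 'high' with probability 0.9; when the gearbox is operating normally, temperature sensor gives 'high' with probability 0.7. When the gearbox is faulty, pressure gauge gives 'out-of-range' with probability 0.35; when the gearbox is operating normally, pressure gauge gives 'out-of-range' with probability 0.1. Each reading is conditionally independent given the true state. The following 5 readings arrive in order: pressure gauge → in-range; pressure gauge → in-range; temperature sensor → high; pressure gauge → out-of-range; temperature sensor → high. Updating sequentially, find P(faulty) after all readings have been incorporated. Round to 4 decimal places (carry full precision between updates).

0.9448

After pressure gauge='in-range': P(faulty) = 0.65·0.8500 / (0.65·0.8500 + 0.9·0.1500) ≈ 0.8036
After pressure gauge='in-range': P(faulty) = 0.65·0.8036 / (0.65·0.8036 + 0.9·0.1964) ≈ 0.7472
After temperature sensor='high': P(faulty) = 0.9·0.7472 / (0.9·0.7472 + 0.7·0.2528) ≈ 0.7917
After pressure gauge='out-of-range': P(faulty) = 0.35·0.7917 / (0.35·0.7917 + 0.1·0.2083) ≈ 0.9301
After temperature sensor='high': P(faulty) = 0.9·0.9301 / (0.9·0.9301 + 0.7·0.0699) ≈ 0.9448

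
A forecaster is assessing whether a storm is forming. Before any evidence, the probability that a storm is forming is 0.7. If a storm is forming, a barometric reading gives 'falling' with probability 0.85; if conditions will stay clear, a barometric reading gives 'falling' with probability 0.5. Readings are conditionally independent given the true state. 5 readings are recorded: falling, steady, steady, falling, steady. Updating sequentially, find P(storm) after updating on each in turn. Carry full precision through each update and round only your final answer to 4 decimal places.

0.1540

After 'falling': P(storm) = 0.85·0.7000 / (0.85·0.7000 + 0.5·0.3000) ≈ 0.7987
After 'steady': P(storm) = 0.15·0.7987 / (0.15·0.7987 + 0.5·0.2013) ≈ 0.5434
After 'steady': P(storm) = 0.15·0.5434 / (0.15·0.5434 + 0.5·0.4566) ≈ 0.2631
After 'falling': P(storm) = 0.85·0.2631 / (0.85·0.2631 + 0.5·0.7369) ≈ 0.3777
After 'steady': P(storm) = 0.15·0.3777 / (0.15·0.3777 + 0.5·0.6223) ≈ 0.1540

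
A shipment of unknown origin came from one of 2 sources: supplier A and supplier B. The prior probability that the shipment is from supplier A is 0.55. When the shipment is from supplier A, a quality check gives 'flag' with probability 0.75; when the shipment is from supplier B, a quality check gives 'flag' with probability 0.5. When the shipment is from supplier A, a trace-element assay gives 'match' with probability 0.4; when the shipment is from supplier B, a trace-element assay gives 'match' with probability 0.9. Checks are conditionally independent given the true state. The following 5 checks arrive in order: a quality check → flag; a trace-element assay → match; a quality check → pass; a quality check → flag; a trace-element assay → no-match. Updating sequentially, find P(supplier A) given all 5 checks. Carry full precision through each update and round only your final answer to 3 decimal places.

After a quality check='flag': P(supplier A) = 0.75·0.5500 / (0.75·0.5500 + 0.5·0.4500) ≈ 0.6471
After a trace-element assay='match': P(supplier A) = 0.4·0.6471 / (0.4·0.6471 + 0.9·0.3529) ≈ 0.4490
After a quality check='pass': P(supplier A) = 0.25·0.4490 / (0.25·0.4490 + 0.5·0.5510) ≈ 0.2895
After a quality check='flag': P(supplier A) = 0.75·0.2895 / (0.75·0.2895 + 0.5·0.7105) ≈ 0.3793
After a trace-element assay='no-match': P(supplier A) = 0.6·0.3793 / (0.6·0.3793 + 0.1·0.6207) ≈ 0.7857

0.786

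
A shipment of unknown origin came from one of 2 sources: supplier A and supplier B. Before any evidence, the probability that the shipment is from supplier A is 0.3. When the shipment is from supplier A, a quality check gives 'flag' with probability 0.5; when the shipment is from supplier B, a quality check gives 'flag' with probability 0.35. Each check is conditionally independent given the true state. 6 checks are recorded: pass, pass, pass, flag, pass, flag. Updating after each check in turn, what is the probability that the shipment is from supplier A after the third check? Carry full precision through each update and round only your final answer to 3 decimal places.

After 'pass': P(supplier A) = 0.5·0.3000 / (0.5·0.3000 + 0.65·0.7000) ≈ 0.2479
After 'pass': P(supplier A) = 0.5·0.2479 / (0.5·0.2479 + 0.65·0.7521) ≈ 0.2023
After 'pass': P(supplier A) = 0.5·0.2023 / (0.5·0.2023 + 0.65·0.7977) ≈ 0.1632

0.163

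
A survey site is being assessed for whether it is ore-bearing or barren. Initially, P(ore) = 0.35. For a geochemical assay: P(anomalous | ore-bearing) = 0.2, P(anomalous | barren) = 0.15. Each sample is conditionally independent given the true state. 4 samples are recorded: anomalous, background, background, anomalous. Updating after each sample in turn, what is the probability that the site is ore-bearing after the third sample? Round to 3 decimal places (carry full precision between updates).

0.389

After 'anomalous': P(ore) = 0.2·0.3500 / (0.2·0.3500 + 0.15·0.6500) ≈ 0.4179
After 'background': P(ore) = 0.8·0.4179 / (0.8·0.4179 + 0.85·0.5821) ≈ 0.4032
After 'background': P(ore) = 0.8·0.4032 / (0.8·0.4032 + 0.85·0.5968) ≈ 0.3887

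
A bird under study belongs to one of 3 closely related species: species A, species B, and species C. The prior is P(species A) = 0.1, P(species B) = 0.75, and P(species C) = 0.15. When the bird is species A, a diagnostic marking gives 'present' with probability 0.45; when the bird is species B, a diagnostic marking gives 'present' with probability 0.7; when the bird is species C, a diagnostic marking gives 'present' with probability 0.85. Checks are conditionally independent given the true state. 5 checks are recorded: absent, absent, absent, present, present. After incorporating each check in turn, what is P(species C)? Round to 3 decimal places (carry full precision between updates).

0.027

Each posterior becomes the prior for the next update.
After 'absent': normaliser = 0.55·0.1000 + 0.3·0.7500 + 0.15·0.1500; P(species A) ≈ 0.1818, P(species B) ≈ 0.7438, P(species C) ≈ 0.0744
After 'absent': normaliser = 0.55·0.1818 + 0.3·0.7438 + 0.15·0.0744; P(species A) ≈ 0.2991, P(species B) ≈ 0.6675, P(species C) ≈ 0.0334
After 'absent': normaliser = 0.55·0.2991 + 0.3·0.6675 + 0.15·0.0334; P(species A) ≈ 0.4449, P(species B) ≈ 0.5415, P(species C) ≈ 0.0135
After 'present': normaliser = 0.45·0.4449 + 0.7·0.5415 + 0.85·0.0135; P(species A) ≈ 0.3389, P(species B) ≈ 0.6416, P(species C) ≈ 0.0195
After 'present': normaliser = 0.45·0.3389 + 0.7·0.6416 + 0.85·0.0195; P(species A) ≈ 0.2467, P(species B) ≈ 0.7265, P(species C) ≈ 0.0268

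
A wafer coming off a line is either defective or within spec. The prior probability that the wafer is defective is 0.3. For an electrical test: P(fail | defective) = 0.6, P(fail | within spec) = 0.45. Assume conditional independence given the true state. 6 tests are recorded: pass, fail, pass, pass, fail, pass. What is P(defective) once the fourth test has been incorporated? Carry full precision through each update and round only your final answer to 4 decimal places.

0.1802

Apply Bayes' rule sequentially, carrying P(defective) forward.
After 'pass': P(defective) = 0.4·0.3000 / (0.4·0.3000 + 0.55·0.7000) ≈ 0.2376
After 'fail': P(defective) = 0.6·0.2376 / (0.6·0.2376 + 0.45·0.7624) ≈ 0.2936
After 'pass': P(defective) = 0.4·0.2936 / (0.4·0.2936 + 0.55·0.7064) ≈ 0.2321
After 'pass': P(defective) = 0.4·0.2321 / (0.4·0.2321 + 0.55·0.7679) ≈ 0.1802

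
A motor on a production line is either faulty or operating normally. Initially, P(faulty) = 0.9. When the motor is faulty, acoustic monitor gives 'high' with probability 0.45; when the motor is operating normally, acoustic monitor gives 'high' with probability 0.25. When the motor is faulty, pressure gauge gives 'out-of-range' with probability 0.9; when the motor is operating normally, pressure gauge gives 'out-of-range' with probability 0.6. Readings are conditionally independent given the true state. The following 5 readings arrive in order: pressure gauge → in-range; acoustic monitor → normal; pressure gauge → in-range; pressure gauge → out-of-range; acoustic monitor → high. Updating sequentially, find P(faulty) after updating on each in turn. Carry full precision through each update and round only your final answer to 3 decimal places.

0.527

After pressure gauge='in-range': P(faulty) = 0.1·0.9000 / (0.1·0.9000 + 0.4·0.1000) ≈ 0.6923
After acoustic monitor='normal': P(faulty) = 0.55·0.6923 / (0.55·0.6923 + 0.75·0.3077) ≈ 0.6226
After pressure gauge='in-range': P(faulty) = 0.1·0.6226 / (0.1·0.6226 + 0.4·0.3774) ≈ 0.2920
After pressure gauge='out-of-range': P(faulty) = 0.9·0.2920 / (0.9·0.2920 + 0.6·0.7080) ≈ 0.3822
After acoustic monitor='high': P(faulty) = 0.45·0.3822 / (0.45·0.3822 + 0.25·0.6178) ≈ 0.5269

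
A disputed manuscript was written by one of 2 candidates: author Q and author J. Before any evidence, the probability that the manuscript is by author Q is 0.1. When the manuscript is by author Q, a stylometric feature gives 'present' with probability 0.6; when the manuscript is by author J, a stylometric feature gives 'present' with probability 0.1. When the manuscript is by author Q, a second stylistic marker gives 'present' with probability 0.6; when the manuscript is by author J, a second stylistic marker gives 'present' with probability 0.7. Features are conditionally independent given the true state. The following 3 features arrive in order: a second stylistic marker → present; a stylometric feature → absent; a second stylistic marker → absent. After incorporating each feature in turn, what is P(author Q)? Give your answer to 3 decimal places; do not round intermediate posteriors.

After a second stylistic marker='present': P(author Q) = 0.6·0.1000 / (0.6·0.1000 + 0.7·0.9000) ≈ 0.0870
After a stylometric feature='absent': P(author Q) = 0.4·0.0870 / (0.4·0.0870 + 0.9·0.9130) ≈ 0.0406
After a second stylistic marker='absent': P(author Q) = 0.4·0.0406 / (0.4·0.0406 + 0.3·0.9594) ≈ 0.0534

0.053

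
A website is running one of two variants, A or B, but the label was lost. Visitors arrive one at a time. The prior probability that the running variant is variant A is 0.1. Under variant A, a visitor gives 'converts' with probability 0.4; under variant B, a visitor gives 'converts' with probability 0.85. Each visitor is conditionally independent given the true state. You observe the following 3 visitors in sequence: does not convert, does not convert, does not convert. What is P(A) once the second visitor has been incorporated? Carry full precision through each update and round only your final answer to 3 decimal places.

After 'does not convert': P(A) = 0.6·0.1000 / (0.6·0.1000 + 0.15·0.9000) ≈ 0.3077
After 'does not convert': P(A) = 0.6·0.3077 / (0.6·0.3077 + 0.15·0.6923) ≈ 0.6400

0.640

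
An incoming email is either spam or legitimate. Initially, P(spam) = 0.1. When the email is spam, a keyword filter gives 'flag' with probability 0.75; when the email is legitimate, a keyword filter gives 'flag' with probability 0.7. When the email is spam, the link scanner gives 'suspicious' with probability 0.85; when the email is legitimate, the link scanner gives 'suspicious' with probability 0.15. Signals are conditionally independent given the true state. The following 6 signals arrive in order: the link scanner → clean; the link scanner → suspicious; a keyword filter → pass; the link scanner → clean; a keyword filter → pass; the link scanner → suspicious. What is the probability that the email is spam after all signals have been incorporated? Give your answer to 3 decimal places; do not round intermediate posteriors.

After the link scanner='clean': P(spam) = 0.15·0.1000 / (0.15·0.1000 + 0.85·0.9000) ≈ 0.0192
After the link scanner='suspicious': P(spam) = 0.85·0.0192 / (0.85·0.0192 + 0.15·0.9808) ≈ 0.1000
After a keyword filter='pass': P(spam) = 0.25·0.1000 / (0.25·0.1000 + 0.3·0.9000) ≈ 0.0847
After the link scanner='clean': P(spam) = 0.15·0.0847 / (0.15·0.0847 + 0.85·0.9153) ≈ 0.0161
After a keyword filter='pass': P(spam) = 0.25·0.0161 / (0.25·0.0161 + 0.3·0.9839) ≈ 0.0134
After the link scanner='suspicious': P(spam) = 0.85·0.0134 / (0.85·0.0134 + 0.15·0.9866) ≈ 0.0716

0.072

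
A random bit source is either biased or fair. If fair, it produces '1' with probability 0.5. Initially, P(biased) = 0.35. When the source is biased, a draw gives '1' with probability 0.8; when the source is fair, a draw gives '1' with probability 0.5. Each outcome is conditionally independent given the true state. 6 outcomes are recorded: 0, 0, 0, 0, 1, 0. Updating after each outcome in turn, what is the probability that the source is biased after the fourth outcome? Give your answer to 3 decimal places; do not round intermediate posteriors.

After '0': P(biased) = 0.2·0.3500 / (0.2·0.3500 + 0.5·0.6500) ≈ 0.1772
After '0': P(biased) = 0.2·0.1772 / (0.2·0.1772 + 0.5·0.8228) ≈ 0.0793
After '0': P(biased) = 0.2·0.0793 / (0.2·0.0793 + 0.5·0.9207) ≈ 0.0333
After '0': P(biased) = 0.2·0.0333 / (0.2·0.0333 + 0.5·0.9667) ≈ 0.0136

0.014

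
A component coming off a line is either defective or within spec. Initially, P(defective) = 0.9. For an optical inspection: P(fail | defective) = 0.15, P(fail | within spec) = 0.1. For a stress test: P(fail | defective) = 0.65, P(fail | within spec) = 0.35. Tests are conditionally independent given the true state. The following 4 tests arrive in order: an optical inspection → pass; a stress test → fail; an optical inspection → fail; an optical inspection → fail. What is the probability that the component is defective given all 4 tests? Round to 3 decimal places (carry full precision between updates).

0.973

After an optical inspection='pass': P(defective) = 0.85·0.9000 / (0.85·0.9000 + 0.9·0.1000) ≈ 0.8947
After a stress test='fail': P(defective) = 0.65·0.8947 / (0.65·0.8947 + 0.35·0.1053) ≈ 0.9404
After an optical inspection='fail': P(defective) = 0.15·0.9404 / (0.15·0.9404 + 0.1·0.0596) ≈ 0.9595
After an optical inspection='fail': P(defective) = 0.15·0.9595 / (0.15·0.9595 + 0.1·0.0405) ≈ 0.9726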